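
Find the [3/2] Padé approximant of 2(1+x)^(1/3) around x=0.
(14*x**3/405 + 14*x**2/15 + 14*x/5 + 2)/(2*x**2/9 + 16*x/15 + 1)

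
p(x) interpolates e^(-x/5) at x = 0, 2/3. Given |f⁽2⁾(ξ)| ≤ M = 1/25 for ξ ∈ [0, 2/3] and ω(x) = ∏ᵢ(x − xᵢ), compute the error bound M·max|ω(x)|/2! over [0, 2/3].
1/450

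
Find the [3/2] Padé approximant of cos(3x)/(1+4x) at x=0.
(441*x**3/23 - 441*x**2/92 - 4*x + 1)/(1 - 1499*x**2/92)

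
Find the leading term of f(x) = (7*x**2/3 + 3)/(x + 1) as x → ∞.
7*x/3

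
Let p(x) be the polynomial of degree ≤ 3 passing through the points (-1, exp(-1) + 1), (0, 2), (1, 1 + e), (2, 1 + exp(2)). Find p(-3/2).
(e*(-5*exp(2) - 19 + 21*e) + 35)*exp(-1)/16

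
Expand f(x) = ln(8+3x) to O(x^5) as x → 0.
log(8) + 3*x/8 - 9*x**2/128 + 9*x**3/512 - 81*x**4/16384 + O(x**5)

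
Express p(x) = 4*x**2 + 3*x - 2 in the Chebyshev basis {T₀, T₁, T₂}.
(3)T₁ + (2)T₂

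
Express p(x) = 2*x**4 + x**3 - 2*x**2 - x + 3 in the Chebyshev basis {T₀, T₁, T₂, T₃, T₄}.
(11/4)T₀ + (-1/4)T₁ + (1/4)T₃ + (1/4)T₄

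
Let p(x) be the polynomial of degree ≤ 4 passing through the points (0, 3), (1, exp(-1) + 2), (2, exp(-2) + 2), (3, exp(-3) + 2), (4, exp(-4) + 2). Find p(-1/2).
(-420*exp(3) - 180*e + 35 + 378*exp(2) + 571*exp(4))*exp(-4)/128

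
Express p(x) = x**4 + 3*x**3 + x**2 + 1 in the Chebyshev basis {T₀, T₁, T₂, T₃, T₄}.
(15/8)T₀ + (9/4)T₁ + T₂ + (3/4)T₃ + (1/8)T₄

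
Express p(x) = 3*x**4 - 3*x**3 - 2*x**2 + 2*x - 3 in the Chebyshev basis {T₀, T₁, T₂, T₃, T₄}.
(-23/8)T₀ + (-1/4)T₁ + (1/2)T₂ + (-3/4)T₃ + (3/8)T₄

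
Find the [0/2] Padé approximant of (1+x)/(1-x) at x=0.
1/(2*x**2 - 2*x + 1)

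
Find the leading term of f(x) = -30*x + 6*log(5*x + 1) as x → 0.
-75*x**2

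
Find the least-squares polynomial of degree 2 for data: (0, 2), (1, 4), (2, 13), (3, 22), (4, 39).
66/35 + (22/35)x + (15/7)x²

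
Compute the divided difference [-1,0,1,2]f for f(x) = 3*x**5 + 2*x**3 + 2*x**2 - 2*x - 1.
17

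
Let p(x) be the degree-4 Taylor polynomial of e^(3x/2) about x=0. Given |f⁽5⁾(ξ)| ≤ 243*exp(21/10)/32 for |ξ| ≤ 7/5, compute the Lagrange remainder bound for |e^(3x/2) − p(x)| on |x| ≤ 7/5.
1361367*exp(21/10)/4000000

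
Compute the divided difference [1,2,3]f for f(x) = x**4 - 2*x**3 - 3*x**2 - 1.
10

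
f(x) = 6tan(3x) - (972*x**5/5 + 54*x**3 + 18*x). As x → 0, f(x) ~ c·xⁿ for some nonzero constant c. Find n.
7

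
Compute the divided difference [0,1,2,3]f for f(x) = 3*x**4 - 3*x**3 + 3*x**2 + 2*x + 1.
15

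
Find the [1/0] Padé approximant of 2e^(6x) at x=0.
12*x + 2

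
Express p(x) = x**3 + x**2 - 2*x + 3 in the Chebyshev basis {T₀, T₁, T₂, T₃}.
(7/2)T₀ + (-5/4)T₁ + (1/2)T₂ + (1/4)T₃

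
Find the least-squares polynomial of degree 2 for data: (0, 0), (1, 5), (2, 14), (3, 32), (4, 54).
1/7 + (17/14)x + (43/14)x²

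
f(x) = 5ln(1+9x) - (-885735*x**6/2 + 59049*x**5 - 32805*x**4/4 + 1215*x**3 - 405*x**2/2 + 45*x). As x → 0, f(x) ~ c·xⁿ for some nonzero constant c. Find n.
7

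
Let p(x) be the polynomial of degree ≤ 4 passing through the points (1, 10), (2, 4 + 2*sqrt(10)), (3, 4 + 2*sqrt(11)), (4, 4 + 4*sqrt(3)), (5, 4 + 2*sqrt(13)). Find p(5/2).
-5*sqrt(3)/8 + 3*sqrt(13)/64 + 15*sqrt(10)/16 + 241/64 + 45*sqrt(11)/32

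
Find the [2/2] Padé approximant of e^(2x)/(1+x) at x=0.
(2*x**2/3 + x + 1)/(1 - x**2/3)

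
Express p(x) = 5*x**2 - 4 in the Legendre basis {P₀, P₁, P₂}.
(-7/3)P₀ + (10/3)P₂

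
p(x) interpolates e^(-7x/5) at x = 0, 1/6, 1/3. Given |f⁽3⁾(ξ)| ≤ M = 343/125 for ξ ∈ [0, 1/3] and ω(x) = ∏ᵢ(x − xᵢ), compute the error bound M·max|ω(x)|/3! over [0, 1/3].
343*sqrt(3)/729000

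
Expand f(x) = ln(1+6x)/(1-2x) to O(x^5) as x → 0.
6*x - 6*x**2 + 60*x**3 - 204*x**4 + O(x**5)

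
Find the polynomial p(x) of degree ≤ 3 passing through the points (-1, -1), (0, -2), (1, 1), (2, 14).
x**3 + 2*x**2 - 2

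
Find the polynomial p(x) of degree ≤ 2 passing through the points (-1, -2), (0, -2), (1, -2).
-2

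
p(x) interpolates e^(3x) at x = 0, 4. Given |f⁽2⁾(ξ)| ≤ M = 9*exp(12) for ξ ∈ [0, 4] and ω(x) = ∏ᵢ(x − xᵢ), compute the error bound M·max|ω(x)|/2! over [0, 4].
18*exp(12)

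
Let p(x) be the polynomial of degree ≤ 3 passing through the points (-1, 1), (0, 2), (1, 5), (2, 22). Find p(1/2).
5/2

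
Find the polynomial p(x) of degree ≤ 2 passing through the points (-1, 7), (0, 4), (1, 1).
4 - 3*x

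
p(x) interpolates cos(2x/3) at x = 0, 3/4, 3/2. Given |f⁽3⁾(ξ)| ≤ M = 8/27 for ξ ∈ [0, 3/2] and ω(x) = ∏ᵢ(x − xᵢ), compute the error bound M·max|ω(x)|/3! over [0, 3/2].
sqrt(3)/216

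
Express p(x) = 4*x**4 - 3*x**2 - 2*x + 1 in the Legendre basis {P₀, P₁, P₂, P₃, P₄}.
(4/5)P₀ + (-2)P₁ + (2/7)P₂ + (32/35)P₄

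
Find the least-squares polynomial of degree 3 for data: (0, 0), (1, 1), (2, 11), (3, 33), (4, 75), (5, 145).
-25/126 + (415/756)x + (23/126)x² + (119/108)x³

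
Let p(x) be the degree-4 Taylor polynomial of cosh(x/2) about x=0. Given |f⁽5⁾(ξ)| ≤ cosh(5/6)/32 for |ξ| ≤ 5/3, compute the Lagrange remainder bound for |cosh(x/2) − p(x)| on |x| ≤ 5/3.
625*cosh(5/6)/186624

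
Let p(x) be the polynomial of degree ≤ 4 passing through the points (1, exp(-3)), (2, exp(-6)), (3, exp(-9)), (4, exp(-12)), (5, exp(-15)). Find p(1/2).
(-420*exp(9) - 180*exp(3) + 35 + 378*exp(6) + 315*exp(12))*exp(-15)/128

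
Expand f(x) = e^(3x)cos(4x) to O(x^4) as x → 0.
1 + 3*x - 7*x**2/2 - 39*x**3/2 + O(x**4)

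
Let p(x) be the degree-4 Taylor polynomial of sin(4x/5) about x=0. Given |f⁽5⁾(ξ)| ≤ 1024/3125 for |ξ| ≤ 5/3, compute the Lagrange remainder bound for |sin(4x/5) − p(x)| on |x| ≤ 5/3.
128/3645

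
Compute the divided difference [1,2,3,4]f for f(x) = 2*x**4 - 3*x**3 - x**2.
17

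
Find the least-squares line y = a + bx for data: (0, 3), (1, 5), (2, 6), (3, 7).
a = 33/10, b = 13/10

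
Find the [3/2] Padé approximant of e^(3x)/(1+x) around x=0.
(-9*x**3/10 - 9*x**2/20 + 1)/(21*x**2/20 - 2*x + 1)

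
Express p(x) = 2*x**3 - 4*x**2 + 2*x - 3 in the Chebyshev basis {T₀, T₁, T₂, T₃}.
(-5)T₀ + (7/2)T₁ + (-2)T₂ + (1/2)T₃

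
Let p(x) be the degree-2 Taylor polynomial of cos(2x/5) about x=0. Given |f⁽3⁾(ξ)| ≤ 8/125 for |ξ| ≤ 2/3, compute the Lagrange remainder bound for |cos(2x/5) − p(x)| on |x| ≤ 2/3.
32/10125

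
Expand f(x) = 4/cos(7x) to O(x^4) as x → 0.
4 + 98*x**2 + O(x**4)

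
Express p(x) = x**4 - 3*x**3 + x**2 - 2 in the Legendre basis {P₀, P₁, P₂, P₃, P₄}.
(-22/15)P₀ + (-9/5)P₁ + (26/21)P₂ + (-6/5)P₃ + (8/35)P₄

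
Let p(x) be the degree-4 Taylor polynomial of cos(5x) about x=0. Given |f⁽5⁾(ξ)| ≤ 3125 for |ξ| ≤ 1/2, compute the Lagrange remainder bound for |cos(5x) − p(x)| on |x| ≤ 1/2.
625/768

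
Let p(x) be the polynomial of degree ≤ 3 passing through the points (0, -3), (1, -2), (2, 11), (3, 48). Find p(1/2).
-13/4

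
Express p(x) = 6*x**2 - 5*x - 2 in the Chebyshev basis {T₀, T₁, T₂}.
T₀ + (-5)T₁ + (3)T₂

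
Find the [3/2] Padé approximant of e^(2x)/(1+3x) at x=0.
(536*x**3/1455 + 498*x**2/485 + 147*x/97 + 1)/(-707*x**2/485 + 244*x/97 + 1)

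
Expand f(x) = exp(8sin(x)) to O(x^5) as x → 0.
1 + 8*x + 32*x**2 + 84*x**3 + 160*x**4 + O(x**5)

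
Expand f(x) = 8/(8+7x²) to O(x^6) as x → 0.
1 - 7*x**2/8 + 49*x**4/64 + O(x**6)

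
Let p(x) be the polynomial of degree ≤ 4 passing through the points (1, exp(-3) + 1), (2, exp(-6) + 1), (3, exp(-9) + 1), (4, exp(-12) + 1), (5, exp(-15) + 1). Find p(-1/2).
(-2772*exp(9) - 1540*exp(3) + 315 + 2970*exp(6) + 1155*exp(12) + 128*exp(15))*exp(-15)/128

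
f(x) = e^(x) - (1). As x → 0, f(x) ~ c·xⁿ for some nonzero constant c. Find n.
1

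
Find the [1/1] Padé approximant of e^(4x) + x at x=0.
(17*x/5 + 1)/(1 - 8*x/5)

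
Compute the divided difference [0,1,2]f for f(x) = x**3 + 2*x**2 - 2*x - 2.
5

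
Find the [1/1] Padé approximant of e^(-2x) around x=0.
(1 - x)/(x + 1)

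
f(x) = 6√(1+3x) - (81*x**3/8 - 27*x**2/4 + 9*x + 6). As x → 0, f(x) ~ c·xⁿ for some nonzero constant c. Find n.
4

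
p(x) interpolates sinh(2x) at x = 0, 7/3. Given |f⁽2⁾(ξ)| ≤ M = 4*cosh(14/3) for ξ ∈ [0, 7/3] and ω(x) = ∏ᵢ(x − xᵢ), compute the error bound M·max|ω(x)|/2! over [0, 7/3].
49*cosh(14/3)/18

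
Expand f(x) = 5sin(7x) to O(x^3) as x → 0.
35*x + O(x**3)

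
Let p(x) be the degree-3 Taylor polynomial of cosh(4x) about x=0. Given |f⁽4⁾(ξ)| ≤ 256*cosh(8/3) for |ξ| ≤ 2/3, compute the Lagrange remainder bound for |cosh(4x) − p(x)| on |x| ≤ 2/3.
512*cosh(8/3)/243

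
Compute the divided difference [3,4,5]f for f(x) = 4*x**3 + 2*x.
48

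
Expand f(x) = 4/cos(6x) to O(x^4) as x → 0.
4 + 72*x**2 + O(x**4)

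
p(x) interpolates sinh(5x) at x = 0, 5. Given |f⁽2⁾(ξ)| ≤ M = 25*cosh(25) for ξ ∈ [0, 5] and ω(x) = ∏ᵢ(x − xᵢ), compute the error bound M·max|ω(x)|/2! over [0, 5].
625*cosh(25)/8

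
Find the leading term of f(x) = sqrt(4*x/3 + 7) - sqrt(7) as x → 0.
2*sqrt(7)*x/21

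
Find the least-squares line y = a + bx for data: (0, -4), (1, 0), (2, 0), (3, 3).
a = -17/5, b = 21/10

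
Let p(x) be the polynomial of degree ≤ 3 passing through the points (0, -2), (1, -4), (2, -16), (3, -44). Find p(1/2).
-17/8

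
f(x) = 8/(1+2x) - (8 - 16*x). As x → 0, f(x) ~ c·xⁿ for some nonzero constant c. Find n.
2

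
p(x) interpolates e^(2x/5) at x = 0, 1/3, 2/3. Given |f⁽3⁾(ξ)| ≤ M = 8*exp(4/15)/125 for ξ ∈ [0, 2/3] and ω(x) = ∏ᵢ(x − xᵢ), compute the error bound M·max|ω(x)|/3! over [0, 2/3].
8*sqrt(3)*exp(4/15)/91125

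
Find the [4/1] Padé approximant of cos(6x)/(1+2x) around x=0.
(54*x**4 - 18*x**2 + 1)/(2*x + 1)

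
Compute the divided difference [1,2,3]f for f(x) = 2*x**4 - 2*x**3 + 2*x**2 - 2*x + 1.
40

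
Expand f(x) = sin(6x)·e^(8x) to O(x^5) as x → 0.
6*x + 48*x**2 + 156*x**3 + 224*x**4 + O(x**5)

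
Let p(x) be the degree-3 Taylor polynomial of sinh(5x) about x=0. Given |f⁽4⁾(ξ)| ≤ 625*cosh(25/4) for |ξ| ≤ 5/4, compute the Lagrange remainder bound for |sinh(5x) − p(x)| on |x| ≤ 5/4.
390625*cosh(25/4)/6144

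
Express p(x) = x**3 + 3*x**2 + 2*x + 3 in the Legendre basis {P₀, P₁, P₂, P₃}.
(4)P₀ + (13/5)P₁ + (2)P₂ + (2/5)P₃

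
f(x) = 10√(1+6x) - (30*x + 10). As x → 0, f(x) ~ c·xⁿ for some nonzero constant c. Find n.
2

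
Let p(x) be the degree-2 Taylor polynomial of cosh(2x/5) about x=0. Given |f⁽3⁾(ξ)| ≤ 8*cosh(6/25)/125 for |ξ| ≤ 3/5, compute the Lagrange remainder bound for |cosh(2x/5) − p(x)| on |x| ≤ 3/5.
36*cosh(6/25)/15625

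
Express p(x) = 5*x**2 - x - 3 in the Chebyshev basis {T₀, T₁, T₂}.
(-1/2)T₀ - T₁ + (5/2)T₂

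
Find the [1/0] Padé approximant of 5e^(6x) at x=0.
30*x + 5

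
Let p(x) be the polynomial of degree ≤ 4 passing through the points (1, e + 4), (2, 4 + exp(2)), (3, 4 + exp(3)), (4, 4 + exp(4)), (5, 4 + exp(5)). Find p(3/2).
-35*exp(3)/64 - 5*exp(5)/128 + 35*e/128 + 4 + 35*exp(2)/32 + 7*exp(4)/32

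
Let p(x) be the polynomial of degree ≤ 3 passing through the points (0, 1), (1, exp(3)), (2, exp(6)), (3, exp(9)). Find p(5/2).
-5*exp(3)/16 + 1/16 + 15*exp(6)/16 + 5*exp(9)/16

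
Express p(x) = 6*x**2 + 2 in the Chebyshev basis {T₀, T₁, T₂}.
(5)T₀ + (3)T₂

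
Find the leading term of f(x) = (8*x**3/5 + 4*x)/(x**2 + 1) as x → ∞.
8*x/5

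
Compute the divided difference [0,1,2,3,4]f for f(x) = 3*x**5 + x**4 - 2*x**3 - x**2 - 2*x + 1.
31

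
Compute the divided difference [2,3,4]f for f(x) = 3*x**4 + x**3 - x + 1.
174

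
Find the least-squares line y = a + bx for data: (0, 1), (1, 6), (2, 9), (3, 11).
a = 9/5, b = 33/10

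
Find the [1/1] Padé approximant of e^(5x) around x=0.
(5*x/2 + 1)/(1 - 5*x/2)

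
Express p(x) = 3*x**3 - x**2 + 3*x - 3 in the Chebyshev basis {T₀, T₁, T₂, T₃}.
(-7/2)T₀ + (21/4)T₁ + (-1/2)T₂ + (3/4)T₃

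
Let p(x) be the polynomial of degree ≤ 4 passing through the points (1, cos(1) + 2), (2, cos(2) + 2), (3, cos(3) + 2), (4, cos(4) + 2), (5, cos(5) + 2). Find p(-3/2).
5005*cos(3)/64 + 2 + 1155*cos(5)/128 + 3003*cos(1)/128 - 1365*cos(4)/32 - 2145*cos(2)/32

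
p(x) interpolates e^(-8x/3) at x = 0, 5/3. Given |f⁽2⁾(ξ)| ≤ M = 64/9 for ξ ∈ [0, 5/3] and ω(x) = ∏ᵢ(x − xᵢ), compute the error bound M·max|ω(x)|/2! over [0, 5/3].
200/81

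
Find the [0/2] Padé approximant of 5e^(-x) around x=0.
5/(x**2/2 + x + 1)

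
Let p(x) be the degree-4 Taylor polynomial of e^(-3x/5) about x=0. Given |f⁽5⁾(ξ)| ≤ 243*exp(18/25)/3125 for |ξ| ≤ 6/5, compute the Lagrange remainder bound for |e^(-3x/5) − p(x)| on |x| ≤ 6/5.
78732*exp(18/25)/48828125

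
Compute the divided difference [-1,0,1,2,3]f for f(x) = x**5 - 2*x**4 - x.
3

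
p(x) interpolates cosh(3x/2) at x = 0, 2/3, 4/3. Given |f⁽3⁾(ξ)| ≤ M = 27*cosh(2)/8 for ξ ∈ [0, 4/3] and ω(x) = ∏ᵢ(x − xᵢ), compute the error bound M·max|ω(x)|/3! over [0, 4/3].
sqrt(3)*cosh(2)/27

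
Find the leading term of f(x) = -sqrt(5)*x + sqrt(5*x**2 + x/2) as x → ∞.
sqrt(5)/20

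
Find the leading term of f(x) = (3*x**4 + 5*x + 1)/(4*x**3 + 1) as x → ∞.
3*x/4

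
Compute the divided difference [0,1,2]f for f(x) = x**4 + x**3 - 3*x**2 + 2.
7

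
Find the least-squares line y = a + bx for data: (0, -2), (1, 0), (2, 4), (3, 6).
a = -11/5, b = 14/5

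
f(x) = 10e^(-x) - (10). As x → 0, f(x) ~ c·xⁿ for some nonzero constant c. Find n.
1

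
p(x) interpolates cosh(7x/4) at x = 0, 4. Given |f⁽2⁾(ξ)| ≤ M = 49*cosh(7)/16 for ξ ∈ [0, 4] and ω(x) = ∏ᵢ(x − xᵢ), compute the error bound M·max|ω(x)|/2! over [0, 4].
49*cosh(7)/8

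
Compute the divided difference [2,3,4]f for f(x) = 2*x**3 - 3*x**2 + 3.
15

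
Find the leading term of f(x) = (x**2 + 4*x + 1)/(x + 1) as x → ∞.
x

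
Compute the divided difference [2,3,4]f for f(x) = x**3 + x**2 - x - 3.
10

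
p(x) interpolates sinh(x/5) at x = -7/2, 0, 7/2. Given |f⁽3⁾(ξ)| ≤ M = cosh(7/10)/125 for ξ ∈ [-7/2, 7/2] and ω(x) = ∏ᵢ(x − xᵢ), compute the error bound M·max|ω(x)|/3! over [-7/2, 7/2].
343*sqrt(3)*cosh(7/10)/27000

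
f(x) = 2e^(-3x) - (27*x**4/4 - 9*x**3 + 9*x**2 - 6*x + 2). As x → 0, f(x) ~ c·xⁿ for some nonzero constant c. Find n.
5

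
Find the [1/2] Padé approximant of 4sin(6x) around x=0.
24*x/(6*x**2 + 1)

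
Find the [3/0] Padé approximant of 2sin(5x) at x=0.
-125*x**3/3 + 10*x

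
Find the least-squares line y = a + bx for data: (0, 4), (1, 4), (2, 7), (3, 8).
a = 7/2, b = 3/2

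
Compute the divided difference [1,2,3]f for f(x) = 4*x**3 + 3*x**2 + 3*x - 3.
27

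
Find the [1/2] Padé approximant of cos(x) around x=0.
1/(x**2/2 + 1)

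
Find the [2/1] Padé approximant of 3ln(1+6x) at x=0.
18*x*(x + 1)/(4*x + 1)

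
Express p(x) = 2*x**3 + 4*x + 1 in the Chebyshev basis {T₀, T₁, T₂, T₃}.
T₀ + (11/2)T₁ + (1/2)T₃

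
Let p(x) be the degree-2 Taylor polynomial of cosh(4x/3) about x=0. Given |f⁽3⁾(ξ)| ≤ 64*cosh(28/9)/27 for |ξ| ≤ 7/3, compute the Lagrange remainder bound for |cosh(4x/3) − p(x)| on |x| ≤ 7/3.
10976*cosh(28/9)/2187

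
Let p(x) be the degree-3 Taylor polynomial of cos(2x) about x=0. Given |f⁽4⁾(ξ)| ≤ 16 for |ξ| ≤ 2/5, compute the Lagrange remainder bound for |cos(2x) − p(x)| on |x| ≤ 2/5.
32/1875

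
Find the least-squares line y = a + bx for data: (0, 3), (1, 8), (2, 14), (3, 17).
a = 33/10, b = 24/5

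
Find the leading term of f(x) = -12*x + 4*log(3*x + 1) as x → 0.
-18*x**2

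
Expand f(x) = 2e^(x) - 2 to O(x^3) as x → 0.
2*x + x**2 + O(x**3)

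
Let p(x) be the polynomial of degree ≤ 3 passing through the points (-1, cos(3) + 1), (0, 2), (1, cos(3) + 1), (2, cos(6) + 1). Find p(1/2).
cos(3)/2 - cos(6)/16 + 25/16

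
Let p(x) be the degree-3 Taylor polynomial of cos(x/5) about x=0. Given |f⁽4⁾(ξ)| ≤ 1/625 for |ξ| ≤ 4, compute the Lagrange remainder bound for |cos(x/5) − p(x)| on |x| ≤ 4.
32/1875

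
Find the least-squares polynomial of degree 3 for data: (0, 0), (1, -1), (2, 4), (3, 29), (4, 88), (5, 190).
10/63 + (-373/378)x + (-683/252)x² + (227/108)x³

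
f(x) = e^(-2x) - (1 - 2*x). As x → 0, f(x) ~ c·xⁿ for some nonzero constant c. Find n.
2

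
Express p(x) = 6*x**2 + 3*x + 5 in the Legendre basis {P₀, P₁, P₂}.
(7)P₀ + (3)P₁ + (4)P₂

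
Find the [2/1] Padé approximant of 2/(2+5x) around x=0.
1/(5*x/2 + 1)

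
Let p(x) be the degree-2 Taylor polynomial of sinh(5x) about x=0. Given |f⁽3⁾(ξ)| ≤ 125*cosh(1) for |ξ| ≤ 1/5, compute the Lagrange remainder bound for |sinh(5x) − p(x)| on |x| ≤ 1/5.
cosh(1)/6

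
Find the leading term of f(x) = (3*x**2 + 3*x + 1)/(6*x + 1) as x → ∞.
x/2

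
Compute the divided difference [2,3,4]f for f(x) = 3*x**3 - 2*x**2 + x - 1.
25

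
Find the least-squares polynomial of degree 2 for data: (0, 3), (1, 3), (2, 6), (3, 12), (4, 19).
99/35 + (-53/70)x + (17/14)x²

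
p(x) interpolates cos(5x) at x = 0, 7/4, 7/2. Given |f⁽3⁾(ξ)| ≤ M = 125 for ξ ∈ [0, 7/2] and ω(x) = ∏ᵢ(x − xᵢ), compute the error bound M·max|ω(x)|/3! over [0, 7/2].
42875*sqrt(3)/1728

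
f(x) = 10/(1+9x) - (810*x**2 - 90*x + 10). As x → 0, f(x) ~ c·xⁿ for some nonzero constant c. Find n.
3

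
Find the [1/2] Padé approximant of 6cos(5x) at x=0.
6/(25*x**2/2 + 1)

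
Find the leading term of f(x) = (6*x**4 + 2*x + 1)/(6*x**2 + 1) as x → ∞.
x**2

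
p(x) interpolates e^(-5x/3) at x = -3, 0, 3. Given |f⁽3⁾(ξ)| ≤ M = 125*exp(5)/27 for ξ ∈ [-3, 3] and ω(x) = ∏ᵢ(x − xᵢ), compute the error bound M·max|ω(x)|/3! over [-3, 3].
125*sqrt(3)*exp(5)/27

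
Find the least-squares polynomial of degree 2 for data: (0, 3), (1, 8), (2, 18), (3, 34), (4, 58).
23/7 + (36/35)x + (22/7)x²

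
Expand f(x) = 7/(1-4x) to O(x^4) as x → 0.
7 + 28*x + 112*x**2 + 448*x**3 + O(x**4)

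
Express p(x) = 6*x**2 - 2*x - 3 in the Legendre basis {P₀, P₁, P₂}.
-P₀ + (-2)P₁ + (4)P₂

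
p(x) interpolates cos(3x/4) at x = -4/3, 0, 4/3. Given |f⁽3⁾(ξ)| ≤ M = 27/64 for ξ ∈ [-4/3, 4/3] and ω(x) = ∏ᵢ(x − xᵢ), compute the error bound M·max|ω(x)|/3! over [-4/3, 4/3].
sqrt(3)/27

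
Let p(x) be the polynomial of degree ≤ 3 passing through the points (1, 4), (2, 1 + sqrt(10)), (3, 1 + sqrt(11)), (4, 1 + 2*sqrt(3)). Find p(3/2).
-5*sqrt(11)/16 + sqrt(3)/8 + 31/16 + 15*sqrt(10)/16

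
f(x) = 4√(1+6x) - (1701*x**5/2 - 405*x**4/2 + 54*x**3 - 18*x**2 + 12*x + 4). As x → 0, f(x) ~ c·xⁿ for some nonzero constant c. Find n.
6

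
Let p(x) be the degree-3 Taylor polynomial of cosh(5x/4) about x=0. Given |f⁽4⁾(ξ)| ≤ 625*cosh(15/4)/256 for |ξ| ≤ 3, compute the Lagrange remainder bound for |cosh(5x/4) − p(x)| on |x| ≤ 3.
16875*cosh(15/4)/2048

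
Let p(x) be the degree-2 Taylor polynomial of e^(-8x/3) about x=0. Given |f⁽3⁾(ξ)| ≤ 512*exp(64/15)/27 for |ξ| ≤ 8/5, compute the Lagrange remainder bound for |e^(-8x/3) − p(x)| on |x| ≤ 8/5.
131072*exp(64/15)/10125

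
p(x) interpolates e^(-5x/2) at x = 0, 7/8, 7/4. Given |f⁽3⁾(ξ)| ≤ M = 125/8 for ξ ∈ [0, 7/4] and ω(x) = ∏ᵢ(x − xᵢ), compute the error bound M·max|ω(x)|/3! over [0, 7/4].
42875*sqrt(3)/110592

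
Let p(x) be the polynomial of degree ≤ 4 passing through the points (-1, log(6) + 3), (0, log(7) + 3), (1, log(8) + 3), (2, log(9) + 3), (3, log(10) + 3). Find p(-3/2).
log(2048*2**(19/32)*3**(83/128)*5**(35/128)*7**(23/32)/7203) + 3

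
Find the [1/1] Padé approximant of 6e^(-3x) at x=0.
(6 - 9*x)/(3*x/2 + 1)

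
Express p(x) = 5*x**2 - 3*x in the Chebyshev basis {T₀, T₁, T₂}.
(5/2)T₀ + (-3)T₁ + (5/2)T₂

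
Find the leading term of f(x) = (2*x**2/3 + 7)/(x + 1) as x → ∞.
2*x/3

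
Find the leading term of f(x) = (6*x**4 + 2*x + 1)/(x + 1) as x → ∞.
6*x**3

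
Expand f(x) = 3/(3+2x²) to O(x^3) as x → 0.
1 - 2*x**2/3 + O(x**3)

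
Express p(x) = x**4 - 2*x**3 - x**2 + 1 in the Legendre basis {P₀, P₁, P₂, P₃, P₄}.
(13/15)P₀ + (-6/5)P₁ + (-2/21)P₂ + (-4/5)P₃ + (8/35)P₄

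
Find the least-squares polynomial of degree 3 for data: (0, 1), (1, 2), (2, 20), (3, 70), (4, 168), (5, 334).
5/6 + (-143/252)x + (-25/42)x² + (101/36)x³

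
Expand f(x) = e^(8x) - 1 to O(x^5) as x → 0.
8*x + 32*x**2 + 256*x**3/3 + 512*x**4/3 + O(x**5)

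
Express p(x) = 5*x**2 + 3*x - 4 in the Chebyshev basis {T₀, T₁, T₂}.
(-3/2)T₀ + (3)T₁ + (5/2)T₂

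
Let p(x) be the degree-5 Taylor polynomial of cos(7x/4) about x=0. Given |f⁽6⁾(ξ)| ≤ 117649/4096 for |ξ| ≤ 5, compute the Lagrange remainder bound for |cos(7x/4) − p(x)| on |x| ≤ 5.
367653125/589824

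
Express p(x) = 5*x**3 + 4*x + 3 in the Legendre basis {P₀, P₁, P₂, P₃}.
(3)P₀ + (7)P₁ + (2)P₃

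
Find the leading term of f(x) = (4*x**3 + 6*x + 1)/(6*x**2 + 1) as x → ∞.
2*x/3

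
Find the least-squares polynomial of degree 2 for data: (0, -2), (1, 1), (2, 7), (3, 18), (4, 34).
-62/35 + (3/70)x + (31/14)x²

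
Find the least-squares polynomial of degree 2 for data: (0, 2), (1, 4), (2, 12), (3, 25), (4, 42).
9/5 + (1/10)x + (5/2)x²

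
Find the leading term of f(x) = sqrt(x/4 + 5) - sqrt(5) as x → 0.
sqrt(5)*x/40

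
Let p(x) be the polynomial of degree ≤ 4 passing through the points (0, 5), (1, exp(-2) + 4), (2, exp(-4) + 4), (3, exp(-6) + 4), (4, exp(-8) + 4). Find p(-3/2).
(-2772*exp(6) - 1540*exp(2) + 315 + 2970*exp(4) + 1667*exp(8))*exp(-8)/128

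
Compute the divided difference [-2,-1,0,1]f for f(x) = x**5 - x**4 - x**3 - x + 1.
6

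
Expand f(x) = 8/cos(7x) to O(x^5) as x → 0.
8 + 196*x**2 + 12005*x**4/3 + O(x**5)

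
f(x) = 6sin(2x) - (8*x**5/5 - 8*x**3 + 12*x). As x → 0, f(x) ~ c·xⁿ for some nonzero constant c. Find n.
7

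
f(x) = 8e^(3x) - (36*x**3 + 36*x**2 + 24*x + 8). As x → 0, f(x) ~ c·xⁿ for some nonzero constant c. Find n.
4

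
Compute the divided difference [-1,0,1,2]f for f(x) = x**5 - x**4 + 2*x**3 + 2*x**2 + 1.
5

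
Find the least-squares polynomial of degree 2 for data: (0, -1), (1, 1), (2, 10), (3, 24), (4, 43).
-43/35 + (-3/70)x + (39/14)x²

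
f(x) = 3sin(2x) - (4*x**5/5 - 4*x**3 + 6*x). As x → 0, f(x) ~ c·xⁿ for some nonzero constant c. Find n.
7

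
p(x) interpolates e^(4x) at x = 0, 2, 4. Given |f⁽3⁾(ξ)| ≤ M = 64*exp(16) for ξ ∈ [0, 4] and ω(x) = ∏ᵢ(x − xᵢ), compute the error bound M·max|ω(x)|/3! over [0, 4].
512*sqrt(3)*exp(16)/27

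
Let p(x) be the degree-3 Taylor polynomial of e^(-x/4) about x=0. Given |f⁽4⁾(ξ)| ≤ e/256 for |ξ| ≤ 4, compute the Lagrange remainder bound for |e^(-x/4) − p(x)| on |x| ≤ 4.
e/24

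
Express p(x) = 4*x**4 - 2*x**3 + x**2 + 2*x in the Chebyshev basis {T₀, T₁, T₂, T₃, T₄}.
(2)T₀ + (1/2)T₁ + (5/2)T₂ + (-1/2)T₃ + (1/2)T₄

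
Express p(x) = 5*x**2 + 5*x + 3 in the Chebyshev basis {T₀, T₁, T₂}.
(11/2)T₀ + (5)T₁ + (5/2)T₂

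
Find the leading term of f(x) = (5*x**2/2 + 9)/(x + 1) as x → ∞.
5*x/2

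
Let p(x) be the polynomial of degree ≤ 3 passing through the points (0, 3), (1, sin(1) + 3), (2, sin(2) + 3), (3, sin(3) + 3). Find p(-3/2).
-189*sin(1)/16 - 35*sin(3)/16 + 3 + 135*sin(2)/16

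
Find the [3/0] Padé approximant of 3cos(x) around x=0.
3 - 3*x**2/2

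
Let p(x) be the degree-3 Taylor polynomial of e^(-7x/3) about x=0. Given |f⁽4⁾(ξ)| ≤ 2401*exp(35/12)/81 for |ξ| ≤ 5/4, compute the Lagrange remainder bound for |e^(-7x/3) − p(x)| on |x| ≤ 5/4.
1500625*exp(35/12)/497664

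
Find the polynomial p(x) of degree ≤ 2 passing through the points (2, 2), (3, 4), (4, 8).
x**2 - 3*x + 4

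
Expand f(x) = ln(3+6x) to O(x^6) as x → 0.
log(3) + 2*x - 2*x**2 + 8*x**3/3 - 4*x**4 + 32*x**5/5 + O(x**6)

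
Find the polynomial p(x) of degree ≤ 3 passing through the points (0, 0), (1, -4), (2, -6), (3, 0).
x**3 - 2*x**2 - 3*x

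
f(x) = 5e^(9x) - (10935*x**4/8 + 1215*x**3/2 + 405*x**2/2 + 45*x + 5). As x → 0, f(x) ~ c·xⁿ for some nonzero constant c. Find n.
5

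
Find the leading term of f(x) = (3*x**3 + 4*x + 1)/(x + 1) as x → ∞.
3*x**2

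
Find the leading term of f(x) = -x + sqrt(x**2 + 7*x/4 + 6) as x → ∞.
7/8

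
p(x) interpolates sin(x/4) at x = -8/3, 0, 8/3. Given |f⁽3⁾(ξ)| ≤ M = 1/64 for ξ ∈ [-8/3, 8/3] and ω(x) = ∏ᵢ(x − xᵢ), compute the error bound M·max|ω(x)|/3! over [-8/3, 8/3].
8*sqrt(3)/729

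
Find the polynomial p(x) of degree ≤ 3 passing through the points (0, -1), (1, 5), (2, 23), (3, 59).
x**3 + 3*x**2 + 2*x - 1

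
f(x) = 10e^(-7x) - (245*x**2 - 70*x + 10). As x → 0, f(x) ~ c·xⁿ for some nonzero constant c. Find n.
3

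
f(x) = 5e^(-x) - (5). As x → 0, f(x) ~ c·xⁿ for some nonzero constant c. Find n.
1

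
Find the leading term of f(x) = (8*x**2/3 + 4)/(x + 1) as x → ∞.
8*x/3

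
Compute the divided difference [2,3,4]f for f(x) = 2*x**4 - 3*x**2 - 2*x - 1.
107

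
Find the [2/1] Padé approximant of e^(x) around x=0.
(x**2/6 + 2*x/3 + 1)/(1 - x/3)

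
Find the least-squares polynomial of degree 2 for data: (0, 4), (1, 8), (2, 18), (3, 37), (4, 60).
137/35 + (47/70)x + (47/14)x²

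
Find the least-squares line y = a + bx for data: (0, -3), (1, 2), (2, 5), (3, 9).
a = -13/5, b = 39/10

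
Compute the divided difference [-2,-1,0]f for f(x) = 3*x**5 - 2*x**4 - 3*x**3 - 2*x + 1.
-50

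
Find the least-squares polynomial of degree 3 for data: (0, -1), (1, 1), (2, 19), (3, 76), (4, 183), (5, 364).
-59/63 + (-73/54)x + (-23/252)x² + (323/108)x³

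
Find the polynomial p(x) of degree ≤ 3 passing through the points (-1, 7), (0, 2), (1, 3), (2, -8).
-3*x**3 + 3*x**2 + x + 2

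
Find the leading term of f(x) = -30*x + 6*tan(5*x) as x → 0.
250*x**3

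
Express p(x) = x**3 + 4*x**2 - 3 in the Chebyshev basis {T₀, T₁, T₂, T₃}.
-T₀ + (3/4)T₁ + (2)T₂ + (1/4)T₃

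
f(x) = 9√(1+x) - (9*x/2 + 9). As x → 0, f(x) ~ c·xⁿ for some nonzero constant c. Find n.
2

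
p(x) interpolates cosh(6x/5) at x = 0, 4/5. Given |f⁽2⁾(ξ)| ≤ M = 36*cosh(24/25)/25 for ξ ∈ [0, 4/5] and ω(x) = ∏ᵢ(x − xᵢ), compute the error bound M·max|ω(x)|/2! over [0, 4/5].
72*cosh(24/25)/625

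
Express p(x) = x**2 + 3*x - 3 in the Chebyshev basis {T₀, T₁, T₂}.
(-5/2)T₀ + (3)T₁ + (1/2)T₂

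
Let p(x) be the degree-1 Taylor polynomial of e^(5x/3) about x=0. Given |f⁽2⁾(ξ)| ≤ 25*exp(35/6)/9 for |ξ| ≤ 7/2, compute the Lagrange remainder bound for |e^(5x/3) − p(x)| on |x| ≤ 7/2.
1225*exp(35/6)/72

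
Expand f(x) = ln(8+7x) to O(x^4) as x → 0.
log(8) + 7*x/8 - 49*x**2/128 + 343*x**3/1536 + O(x**4)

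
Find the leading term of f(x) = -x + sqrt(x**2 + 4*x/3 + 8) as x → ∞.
2/3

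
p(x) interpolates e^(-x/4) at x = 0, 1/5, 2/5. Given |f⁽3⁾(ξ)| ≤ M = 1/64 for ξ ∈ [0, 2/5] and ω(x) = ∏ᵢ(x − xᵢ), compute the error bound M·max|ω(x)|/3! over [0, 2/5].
sqrt(3)/216000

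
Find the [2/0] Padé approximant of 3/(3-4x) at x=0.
16*x**2/9 + 4*x/3 + 1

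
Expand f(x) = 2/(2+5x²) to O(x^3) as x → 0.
1 - 5*x**2/2 + O(x**3)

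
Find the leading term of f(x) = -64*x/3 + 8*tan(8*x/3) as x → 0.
4096*x**3/81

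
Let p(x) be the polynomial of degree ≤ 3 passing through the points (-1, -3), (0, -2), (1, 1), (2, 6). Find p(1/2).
-3/4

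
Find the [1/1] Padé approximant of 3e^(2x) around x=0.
(3*x + 3)/(1 - x)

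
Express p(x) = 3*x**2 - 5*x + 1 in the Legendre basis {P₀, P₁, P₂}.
(2)P₀ + (-5)P₁ + (2)P₂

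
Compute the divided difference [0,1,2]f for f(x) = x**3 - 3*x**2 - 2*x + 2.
0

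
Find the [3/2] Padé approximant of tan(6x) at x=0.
(-72*x**3/5 + 6*x)/(1 - 72*x**2/5)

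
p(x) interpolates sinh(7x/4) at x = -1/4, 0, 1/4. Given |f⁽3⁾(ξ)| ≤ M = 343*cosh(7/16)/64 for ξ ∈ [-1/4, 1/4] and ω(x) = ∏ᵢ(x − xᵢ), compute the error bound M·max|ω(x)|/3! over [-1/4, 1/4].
343*sqrt(3)*cosh(7/16)/110592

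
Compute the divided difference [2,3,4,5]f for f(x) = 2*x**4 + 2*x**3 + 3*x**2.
30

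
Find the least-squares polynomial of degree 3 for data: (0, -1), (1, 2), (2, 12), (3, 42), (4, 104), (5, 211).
-125/126 + (2687/756)x + (-97/36)x² + (113/54)x³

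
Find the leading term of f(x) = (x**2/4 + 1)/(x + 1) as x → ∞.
x/4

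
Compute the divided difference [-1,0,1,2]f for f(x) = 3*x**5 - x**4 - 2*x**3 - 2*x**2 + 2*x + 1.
11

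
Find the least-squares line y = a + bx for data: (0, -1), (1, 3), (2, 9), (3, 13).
a = -6/5, b = 24/5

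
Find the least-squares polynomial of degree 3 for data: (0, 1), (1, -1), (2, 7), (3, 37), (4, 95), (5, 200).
52/63 + (-446/189)x + (-35/36)x² + (203/108)x³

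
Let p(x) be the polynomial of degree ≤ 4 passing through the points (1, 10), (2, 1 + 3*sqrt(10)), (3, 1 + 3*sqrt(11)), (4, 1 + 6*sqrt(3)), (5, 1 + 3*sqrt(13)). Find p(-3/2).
-6435*sqrt(10)/32 - 4095*sqrt(3)/16 + 3465*sqrt(13)/128 + 27155/128 + 15015*sqrt(11)/64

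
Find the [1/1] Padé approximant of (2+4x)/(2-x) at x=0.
(2*x + 1)/(1 - x/2)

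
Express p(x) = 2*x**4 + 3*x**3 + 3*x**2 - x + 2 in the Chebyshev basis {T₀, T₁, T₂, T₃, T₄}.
(17/4)T₀ + (5/4)T₁ + (5/2)T₂ + (3/4)T₃ + (1/4)T₄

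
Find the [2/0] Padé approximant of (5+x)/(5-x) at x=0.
2*x**2/25 + 2*x/5 + 1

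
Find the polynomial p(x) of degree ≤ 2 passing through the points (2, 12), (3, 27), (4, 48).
3*x**2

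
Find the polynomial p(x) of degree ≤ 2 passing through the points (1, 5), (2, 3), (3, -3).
-2*x**2 + 4*x + 3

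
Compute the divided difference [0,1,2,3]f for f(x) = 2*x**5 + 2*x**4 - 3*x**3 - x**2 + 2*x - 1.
59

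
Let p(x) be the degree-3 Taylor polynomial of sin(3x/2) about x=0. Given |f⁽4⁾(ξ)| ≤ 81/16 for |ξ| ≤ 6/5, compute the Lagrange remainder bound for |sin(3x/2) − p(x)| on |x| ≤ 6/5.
2187/5000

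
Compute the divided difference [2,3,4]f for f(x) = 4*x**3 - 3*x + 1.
36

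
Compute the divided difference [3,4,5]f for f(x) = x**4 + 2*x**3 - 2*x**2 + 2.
119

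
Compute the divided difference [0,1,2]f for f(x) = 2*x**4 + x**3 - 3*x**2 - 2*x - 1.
14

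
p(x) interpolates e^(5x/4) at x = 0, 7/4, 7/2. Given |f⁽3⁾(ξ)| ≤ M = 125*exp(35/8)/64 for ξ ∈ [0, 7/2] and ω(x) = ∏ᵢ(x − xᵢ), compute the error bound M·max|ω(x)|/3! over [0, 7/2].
42875*sqrt(3)*exp(35/8)/110592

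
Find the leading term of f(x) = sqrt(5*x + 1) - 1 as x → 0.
5*x/2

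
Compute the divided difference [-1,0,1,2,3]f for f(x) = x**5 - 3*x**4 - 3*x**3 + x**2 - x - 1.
2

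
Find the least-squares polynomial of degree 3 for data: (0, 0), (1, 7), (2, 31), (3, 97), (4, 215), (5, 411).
11/126 + (2251/756)x + (41/126)x² + (335/108)x³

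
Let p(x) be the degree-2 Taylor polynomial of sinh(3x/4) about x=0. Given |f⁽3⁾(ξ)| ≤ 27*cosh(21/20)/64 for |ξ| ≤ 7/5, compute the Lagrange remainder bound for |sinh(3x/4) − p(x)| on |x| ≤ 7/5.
3087*cosh(21/20)/16000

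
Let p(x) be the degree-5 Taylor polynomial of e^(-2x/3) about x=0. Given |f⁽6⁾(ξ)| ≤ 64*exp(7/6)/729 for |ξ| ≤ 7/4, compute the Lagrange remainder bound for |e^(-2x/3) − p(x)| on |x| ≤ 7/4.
117649*exp(7/6)/33592320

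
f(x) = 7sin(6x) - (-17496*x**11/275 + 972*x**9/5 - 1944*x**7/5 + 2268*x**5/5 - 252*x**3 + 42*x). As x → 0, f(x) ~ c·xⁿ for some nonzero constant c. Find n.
13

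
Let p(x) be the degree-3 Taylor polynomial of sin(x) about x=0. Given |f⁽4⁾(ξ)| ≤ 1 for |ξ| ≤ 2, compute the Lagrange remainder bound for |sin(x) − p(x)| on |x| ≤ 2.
2/3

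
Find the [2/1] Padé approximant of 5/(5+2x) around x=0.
1/(2*x/5 + 1)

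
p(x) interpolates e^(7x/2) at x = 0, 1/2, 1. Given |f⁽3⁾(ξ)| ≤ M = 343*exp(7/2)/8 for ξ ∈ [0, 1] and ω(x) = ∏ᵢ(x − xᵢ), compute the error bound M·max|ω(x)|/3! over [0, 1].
343*sqrt(3)*exp(7/2)/1728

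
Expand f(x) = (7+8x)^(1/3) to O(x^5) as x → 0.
7**(1/3) + 8*7**(1/3)*x/21 - 64*7**(1/3)*x**2/441 + 2560*7**(1/3)*x**3/27783 - 40960*7**(1/3)*x**4/583443 + O(x**5)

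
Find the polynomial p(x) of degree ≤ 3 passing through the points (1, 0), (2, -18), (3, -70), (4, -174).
-3*x**3 + x**2 + 2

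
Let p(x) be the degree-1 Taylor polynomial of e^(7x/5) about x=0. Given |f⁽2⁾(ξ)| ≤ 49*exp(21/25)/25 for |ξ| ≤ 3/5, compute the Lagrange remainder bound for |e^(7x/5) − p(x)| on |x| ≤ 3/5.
441*exp(21/25)/1250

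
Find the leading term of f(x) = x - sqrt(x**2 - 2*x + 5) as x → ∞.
1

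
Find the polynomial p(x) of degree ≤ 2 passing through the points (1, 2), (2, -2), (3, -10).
-2*x**2 + 2*x + 2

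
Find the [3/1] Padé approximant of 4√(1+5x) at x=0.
(-125*x**3/16 + 75*x**2/4 + 45*x/2 + 4)/(25*x/8 + 1)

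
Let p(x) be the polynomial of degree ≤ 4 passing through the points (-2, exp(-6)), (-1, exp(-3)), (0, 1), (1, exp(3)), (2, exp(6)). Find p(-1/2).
(-5 + 60*exp(3) + (-20*exp(3) + 90 + 3*exp(6))*exp(6))*exp(-6)/128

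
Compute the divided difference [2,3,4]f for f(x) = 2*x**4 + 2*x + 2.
110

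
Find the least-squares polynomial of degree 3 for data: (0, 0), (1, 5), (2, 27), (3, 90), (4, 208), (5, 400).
5/21 + (1/18)x + (71/84)x² + (109/36)x³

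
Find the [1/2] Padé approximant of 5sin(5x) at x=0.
25*x/(25*x**2/6 + 1)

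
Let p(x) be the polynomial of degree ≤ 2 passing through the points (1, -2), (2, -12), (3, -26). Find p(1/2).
3/2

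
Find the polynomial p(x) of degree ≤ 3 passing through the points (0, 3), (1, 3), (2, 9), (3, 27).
x**3 - x + 3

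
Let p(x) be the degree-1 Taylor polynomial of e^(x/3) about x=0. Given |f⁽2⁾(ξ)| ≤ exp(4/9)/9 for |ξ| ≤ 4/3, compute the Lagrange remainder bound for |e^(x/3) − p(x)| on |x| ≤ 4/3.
8*exp(4/9)/81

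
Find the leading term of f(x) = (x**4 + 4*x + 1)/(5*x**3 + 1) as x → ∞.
x/5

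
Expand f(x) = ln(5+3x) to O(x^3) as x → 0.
log(5) + 3*x/5 - 9*x**2/50 + O(x**3)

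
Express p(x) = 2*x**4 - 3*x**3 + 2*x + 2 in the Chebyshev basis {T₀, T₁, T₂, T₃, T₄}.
(11/4)T₀ + (-1/4)T₁ + T₂ + (-3/4)T₃ + (1/4)T₄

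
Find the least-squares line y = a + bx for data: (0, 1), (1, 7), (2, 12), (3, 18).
a = 11/10, b = 28/5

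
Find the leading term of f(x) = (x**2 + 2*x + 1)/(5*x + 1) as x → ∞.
x/5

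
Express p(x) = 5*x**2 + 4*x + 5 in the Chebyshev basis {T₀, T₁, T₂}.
(15/2)T₀ + (4)T₁ + (5/2)T₂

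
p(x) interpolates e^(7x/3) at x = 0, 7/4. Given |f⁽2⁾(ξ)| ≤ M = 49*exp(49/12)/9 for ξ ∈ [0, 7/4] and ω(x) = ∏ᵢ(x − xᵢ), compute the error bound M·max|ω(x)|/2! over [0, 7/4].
2401*exp(49/12)/1152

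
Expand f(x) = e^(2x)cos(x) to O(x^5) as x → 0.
1 + 2*x + 3*x**2/2 + x**3/3 - 7*x**4/24 + O(x**5)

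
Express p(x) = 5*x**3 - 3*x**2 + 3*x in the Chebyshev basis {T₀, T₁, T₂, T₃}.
(-3/2)T₀ + (27/4)T₁ + (-3/2)T₂ + (5/4)T₃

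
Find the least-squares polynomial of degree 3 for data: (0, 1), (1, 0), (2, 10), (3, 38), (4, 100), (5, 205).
109/126 + (-751/756)x + (-319/252)x² + (52/27)x³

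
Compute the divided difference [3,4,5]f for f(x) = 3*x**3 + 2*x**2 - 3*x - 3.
38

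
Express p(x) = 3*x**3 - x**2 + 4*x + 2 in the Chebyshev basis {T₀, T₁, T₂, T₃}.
(3/2)T₀ + (25/4)T₁ + (-1/2)T₂ + (3/4)T₃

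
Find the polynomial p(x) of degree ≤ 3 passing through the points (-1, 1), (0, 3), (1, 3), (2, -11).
-2*x**3 - x**2 + 3*x + 3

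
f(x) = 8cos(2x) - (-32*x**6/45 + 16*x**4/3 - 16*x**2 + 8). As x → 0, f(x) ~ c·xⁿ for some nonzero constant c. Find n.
8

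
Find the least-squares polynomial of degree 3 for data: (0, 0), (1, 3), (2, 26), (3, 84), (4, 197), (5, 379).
-1/126 + (-101/108)x + (155/126)x² + (305/108)x³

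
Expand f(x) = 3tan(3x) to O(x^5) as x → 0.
9*x + 27*x**3 + O(x**5)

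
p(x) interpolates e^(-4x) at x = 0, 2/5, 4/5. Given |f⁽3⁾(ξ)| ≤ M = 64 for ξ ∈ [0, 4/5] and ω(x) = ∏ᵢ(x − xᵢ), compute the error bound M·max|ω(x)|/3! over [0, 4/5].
512*sqrt(3)/3375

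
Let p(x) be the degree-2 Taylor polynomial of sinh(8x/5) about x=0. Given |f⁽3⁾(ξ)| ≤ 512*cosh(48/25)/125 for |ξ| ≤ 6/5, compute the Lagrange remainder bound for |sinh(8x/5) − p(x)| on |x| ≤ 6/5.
18432*cosh(48/25)/15625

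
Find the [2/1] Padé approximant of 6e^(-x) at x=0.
(x**2 - 4*x + 6)/(x/3 + 1)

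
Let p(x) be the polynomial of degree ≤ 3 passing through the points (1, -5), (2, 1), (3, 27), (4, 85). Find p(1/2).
-17/4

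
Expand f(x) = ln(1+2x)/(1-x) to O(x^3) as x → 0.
2*x + O(x**3)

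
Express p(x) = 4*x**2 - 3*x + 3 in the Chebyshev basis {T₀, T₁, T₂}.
(5)T₀ + (-3)T₁ + (2)T₂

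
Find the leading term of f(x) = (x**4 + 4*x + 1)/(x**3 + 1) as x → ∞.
x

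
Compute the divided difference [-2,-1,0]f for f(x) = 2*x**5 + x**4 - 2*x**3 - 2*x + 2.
-17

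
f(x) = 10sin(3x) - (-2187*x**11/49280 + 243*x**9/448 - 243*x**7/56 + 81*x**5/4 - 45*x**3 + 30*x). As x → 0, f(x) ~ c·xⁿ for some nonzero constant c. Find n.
13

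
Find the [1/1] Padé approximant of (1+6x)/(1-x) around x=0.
(6*x + 1)/(1 - x)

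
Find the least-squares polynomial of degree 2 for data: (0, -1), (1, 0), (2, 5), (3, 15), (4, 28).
-37/35 + (-69/70)x + (29/14)x²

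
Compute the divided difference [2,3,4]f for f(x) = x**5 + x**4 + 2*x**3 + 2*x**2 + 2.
360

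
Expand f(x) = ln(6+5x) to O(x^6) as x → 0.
log(6) + 5*x/6 - 25*x**2/72 + 125*x**3/648 - 625*x**4/5184 + 625*x**5/7776 + O(x**6)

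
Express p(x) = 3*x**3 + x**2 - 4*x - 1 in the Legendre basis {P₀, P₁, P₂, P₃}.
(-2/3)P₀ + (-11/5)P₁ + (2/3)P₂ + (6/5)P₃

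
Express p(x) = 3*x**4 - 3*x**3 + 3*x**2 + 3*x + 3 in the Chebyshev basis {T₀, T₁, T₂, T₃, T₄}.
(45/8)T₀ + (3/4)T₁ + (3)T₂ + (-3/4)T₃ + (3/8)T₄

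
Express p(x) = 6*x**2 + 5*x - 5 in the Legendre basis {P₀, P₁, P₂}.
(-3)P₀ + (5)P₁ + (4)P₂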